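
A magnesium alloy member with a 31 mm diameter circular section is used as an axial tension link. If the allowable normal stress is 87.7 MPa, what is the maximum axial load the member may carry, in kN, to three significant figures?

66.2 kN

A = 754.8 mm².
P_max = σ_allow · A = 87.7 · 754.8 = 66190 N = 66.19 kN.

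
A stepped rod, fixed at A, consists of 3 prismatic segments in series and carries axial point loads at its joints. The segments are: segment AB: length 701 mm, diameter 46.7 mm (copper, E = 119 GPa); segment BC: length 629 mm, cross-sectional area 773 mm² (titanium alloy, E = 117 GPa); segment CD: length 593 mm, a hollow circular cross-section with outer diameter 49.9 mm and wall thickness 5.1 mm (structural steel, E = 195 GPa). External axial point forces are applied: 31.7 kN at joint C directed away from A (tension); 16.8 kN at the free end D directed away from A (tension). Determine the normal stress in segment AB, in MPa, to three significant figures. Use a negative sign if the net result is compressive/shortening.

28.3 MPa

Internal axial forces (sectioning from the free end, tension +): N_CD = 16.8 kN, N_BC = 48.5 kN, N_AB = 48.5 kN.
A_AB = 1713 mm².
σ_AB = N_AB/A_AB = 48500/1713 = 28.32 MPa.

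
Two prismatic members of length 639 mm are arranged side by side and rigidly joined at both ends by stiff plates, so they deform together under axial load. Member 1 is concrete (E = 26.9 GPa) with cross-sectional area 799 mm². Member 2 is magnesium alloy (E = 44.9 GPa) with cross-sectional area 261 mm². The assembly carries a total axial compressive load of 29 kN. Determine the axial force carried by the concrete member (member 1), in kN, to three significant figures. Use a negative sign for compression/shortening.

Equal strain + equilibrium ⇒ each member carries load in proportion to AE: A₁E₁ = 21490000 N, A₂E₂ = 11720000 N, ΣAE = 33210000 N.
F₁ = P·A₁E₁/ΣAE = -29000·21490000/33210000 = -18770 N.

-18.8 kN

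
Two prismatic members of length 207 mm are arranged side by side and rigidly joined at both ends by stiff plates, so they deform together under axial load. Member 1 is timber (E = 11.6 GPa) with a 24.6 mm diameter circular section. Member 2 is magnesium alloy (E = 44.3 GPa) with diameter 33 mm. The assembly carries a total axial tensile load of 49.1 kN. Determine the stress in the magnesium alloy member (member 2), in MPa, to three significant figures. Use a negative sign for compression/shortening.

50.1 MPa

A_1 = 475.3 mm².
A_2 = 855.3 mm².
Equal strain + equilibrium ⇒ each member carries load in proportion to AE: A₁E₁ = 5513000 N, A₂E₂ = 37890000 N, ΣAE = 43400000 N.
σ₂ = P·E₂/ΣAE = 49100·44300/43400000 = 50.11 MPa.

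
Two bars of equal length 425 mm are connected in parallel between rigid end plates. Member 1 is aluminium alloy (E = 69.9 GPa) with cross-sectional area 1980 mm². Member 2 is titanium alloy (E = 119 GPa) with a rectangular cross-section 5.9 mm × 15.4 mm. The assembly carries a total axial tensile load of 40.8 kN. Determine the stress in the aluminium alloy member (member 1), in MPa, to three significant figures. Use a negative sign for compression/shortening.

19.1 MPa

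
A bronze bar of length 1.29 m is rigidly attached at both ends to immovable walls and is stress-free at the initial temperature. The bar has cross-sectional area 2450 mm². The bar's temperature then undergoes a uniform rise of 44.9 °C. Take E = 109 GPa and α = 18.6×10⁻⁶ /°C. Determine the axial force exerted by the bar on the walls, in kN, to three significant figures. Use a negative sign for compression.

Free thermal expansion αLΔT = 18.6e-6 · 1290 · 44.9 = 1.077 mm.
The walls impose strain ε = −(1.077)/1290 = -8.3514e-04; σ = Eε = 109000 · -8.3514e-04 = -91.03 MPa.
Wall reaction R = σ·A = -91.03·2450 = -223000 N = -223 kN.

-223 kN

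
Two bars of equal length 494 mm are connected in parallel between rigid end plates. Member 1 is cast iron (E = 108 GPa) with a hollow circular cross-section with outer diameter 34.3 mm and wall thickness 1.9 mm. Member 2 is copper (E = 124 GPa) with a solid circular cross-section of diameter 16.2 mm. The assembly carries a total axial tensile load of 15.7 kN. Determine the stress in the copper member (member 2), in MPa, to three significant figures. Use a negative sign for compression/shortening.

A_1 = 193.4 mm².
A_2 = 206.1 mm².
Equal strain + equilibrium ⇒ each member carries load in proportion to AE: A₁E₁ = 20890000 N, A₂E₂ = 25560000 N, ΣAE = 46450000 N.
σ₂ = P·E₂/ΣAE = 15700·124000/46450000 = 41.92 MPa.

41.9 MPa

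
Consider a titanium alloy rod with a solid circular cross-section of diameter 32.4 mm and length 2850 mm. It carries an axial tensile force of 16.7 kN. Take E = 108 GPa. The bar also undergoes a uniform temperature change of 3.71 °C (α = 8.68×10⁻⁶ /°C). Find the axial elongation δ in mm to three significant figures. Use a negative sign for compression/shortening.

0.626 mm

A = 824.5 mm².
δ_mech = NL/(AE) = 16700·2850/(824.5·108000) = 0.5345 mm.
δ_thermal = αLΔT = 8.68e-6·2850·3.71 = 0.09178 mm.
δ = δ_mech + δ_thermal = 0.6263 mm.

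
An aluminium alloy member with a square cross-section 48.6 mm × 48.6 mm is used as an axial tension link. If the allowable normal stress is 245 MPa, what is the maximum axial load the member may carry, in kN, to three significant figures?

579 kN

A = 2362 mm².
P_max = σ_allow · A = 245 · 2362 = 578700 N = 578.7 kN.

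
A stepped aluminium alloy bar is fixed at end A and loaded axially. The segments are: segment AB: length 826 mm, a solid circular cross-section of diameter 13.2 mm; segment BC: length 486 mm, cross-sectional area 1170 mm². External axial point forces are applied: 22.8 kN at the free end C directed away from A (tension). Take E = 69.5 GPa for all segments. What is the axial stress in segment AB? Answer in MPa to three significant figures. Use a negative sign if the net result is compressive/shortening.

Internal axial forces (sectioning from the free end, tension +): N_BC = 22.8 kN, N_AB = 22.8 kN.
A_AB = 136.8 mm².
σ_AB = N_AB/A_AB = 22800/136.8 = 166.6 MPa.

167 MPa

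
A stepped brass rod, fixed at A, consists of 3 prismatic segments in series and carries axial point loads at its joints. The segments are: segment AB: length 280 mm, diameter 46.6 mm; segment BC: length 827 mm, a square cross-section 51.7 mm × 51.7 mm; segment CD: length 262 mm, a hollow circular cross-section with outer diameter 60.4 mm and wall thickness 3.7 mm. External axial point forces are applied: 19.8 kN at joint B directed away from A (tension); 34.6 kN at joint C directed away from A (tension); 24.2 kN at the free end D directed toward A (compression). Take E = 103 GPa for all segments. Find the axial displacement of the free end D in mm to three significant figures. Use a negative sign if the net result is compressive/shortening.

Internal axial forces (sectioning from the free end, tension +): N_CD = -24.2 kN, N_BC = 10.4 kN, N_AB = 30.2 kN.
A_AB = 1706 mm².
A_BC = 2673 mm².
A_CD = 659.1 mm².
δ_AB = 30200·280/(1706·103000) = 0.04814 mm
δ_BC = 10400·827/(2673·103000) = 0.03124 mm
δ_CD = -24200·262/(659.1·103000) = -0.0934 mm
δ = Σδ_i = -0.01402 mm.

-0.0140 mm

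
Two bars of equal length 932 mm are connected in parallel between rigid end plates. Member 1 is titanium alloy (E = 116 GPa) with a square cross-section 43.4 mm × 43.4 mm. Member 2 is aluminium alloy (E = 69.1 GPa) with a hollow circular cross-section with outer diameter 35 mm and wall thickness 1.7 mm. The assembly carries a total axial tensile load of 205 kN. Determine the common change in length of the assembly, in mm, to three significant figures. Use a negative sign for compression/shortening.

A_1 = 1884 mm².
A_2 = 177.8 mm².
Equal strain + equilibrium ⇒ each member carries load in proportion to AE: A₁E₁ = 218500000 N, A₂E₂ = 12290000 N, ΣAE = 230800000 N.
δ = PL/ΣAE = 205000·932/230800000 = 0.8279 mm.

0.828 mm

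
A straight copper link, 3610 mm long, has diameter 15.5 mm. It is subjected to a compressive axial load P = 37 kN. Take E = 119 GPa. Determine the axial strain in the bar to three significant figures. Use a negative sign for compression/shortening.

-0.00165

A = 188.7 mm².
σ = N/A = -196.1 MPa; ε = σ/E = -196.1/119000 = -1.648e-03.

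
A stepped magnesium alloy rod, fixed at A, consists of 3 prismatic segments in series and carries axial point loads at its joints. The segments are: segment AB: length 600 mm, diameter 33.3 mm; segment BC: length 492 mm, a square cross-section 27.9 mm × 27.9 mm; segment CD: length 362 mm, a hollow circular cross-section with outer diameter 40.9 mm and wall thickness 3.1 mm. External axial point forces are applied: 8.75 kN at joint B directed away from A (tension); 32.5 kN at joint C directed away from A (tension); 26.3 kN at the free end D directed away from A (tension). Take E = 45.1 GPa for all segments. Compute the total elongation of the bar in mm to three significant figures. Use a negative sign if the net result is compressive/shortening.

2.43 mm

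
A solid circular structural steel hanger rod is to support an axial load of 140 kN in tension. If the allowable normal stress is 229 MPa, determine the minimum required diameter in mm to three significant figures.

Required area A ≥ P/σ_allow = 140000/229 = 611.4 mm².
For a solid circular section, d ≥ √(4A/π) = 27.9 mm.

27.9 mm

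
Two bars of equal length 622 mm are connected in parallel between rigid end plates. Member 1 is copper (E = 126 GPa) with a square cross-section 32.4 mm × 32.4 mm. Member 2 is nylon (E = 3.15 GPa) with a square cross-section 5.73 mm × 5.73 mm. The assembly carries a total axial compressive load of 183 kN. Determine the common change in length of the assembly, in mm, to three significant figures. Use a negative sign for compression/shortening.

A_1 = 1050 mm².
A_2 = 32.83 mm².
Equal strain + equilibrium ⇒ each member carries load in proportion to AE: A₁E₁ = 132300000 N, A₂E₂ = 103400 N, ΣAE = 132400000 N.
δ = PL/ΣAE = -183000·622/132400000 = -0.8599 mm.

-0.860 mm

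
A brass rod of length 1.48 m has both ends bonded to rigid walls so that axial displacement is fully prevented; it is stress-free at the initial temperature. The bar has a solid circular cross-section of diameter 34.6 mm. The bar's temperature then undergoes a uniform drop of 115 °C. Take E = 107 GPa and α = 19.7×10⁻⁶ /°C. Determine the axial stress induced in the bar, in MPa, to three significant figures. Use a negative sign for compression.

Free thermal expansion αLΔT = 19.7e-6 · 1480 · -115 = -3.353 mm.
The walls impose strain ε = −(-3.353)/1480 = 2.2655e-03; σ = Eε = 107000 · 2.2655e-03 = 242.4 MPa.

242 MPa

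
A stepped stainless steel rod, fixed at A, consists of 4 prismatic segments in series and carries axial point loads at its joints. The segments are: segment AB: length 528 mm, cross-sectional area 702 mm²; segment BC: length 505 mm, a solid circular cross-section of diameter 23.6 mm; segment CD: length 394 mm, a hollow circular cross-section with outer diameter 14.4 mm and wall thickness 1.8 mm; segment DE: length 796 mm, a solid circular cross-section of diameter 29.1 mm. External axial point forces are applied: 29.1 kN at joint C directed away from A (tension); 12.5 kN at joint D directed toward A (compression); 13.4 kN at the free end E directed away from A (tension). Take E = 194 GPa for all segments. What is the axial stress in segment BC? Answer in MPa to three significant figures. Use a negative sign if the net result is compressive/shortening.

68.6 MPa

Internal axial forces (sectioning from the free end, tension +): N_DE = 13.4 kN, N_CD = 0.9 kN, N_BC = 30 kN, N_AB = 30 kN.
A_BC = 437.4 mm².
σ_BC = N_BC/A_BC = 30000/437.4 = 68.58 MPa.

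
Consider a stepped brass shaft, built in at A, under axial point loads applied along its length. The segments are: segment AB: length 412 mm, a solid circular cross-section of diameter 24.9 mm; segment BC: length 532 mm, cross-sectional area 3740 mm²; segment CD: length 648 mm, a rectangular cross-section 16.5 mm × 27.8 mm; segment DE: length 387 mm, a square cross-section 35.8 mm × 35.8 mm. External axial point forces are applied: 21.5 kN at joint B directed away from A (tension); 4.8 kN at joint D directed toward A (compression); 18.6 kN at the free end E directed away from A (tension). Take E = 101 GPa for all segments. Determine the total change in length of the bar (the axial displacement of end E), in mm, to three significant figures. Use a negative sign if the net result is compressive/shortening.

Internal axial forces (sectioning from the free end, tension +): N_DE = 18.6 kN, N_CD = 13.8 kN, N_BC = 13.8 kN, N_AB = 35.3 kN.
A_AB = 487 mm².
A_CD = 458.7 mm².
A_DE = 1282 mm².
δ_AB = 35300·412/(487·101000) = 0.2957 mm
δ_BC = 13800·532/(3740·101000) = 0.01944 mm
δ_CD = 13800·648/(458.7·101000) = 0.193 mm
δ_DE = 18600·387/(1282·101000) = 0.05561 mm
δ = Σδ_i = 0.5638 mm.

0.564 mm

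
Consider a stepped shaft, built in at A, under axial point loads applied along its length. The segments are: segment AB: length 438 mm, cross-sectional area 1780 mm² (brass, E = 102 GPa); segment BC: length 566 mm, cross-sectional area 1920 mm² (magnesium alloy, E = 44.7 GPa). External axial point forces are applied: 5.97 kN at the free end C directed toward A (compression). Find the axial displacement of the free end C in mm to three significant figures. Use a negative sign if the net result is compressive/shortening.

-0.0538 mm

Internal axial forces (sectioning from the free end, tension +): N_BC = -5.97 kN, N_AB = -5.97 kN.
δ_AB = -5970·438/(1780·102000) = -0.0144 mm
δ_BC = -5970·566/(1920·44700) = -0.03937 mm
δ = Σδ_i = -0.05377 mm.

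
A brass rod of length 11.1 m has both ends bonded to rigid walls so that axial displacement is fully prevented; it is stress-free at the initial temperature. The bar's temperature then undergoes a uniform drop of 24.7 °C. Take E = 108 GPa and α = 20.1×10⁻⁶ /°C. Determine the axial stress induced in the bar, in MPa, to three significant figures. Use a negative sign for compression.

53.6 MPa

Free thermal expansion αLΔT = 20.1e-6 · 11100 · -24.7 = -5.511 mm.
The walls impose strain ε = −(-5.511)/11100 = 4.9647e-04; σ = Eε = 108000 · 4.9647e-04 = 53.62 MPa.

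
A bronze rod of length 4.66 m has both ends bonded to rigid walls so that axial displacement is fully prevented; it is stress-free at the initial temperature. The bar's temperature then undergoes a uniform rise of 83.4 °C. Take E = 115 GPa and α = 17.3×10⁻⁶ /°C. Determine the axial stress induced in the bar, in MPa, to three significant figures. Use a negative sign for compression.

Free thermal expansion αLΔT = 17.3e-6 · 4660 · 83.4 = 6.724 mm.
The walls impose strain ε = −(6.724)/4660 = -1.4428e-03; σ = Eε = 115000 · -1.4428e-03 = -165.9 MPa.

-166 MPa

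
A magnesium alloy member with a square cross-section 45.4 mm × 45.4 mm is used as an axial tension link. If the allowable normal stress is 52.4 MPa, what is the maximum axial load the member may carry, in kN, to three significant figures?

108 kN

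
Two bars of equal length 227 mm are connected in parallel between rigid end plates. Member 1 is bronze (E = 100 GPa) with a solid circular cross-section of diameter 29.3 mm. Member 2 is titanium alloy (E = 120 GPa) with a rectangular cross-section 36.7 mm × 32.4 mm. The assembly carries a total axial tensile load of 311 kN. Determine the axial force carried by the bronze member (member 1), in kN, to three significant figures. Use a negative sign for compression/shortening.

99.8 kN

A_1 = 674.3 mm².
A_2 = 1189 mm².
Equal strain + equilibrium ⇒ each member carries load in proportion to AE: A₁E₁ = 67430000 N, A₂E₂ = 142700000 N, ΣAE = 210100000 N.
F₁ = P·A₁E₁/ΣAE = 311000·67430000/210100000 = 99800 N.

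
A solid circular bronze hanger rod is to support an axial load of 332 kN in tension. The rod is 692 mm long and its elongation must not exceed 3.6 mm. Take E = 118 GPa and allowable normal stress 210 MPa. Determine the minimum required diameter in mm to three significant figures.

44.9 mm

Required area A ≥ P/σ_allow = 332000/210 = 1581 mm².
For a solid circular section, d ≥ √(4A/π) = 44.87 mm.
Elongation limit: A ≥ PL/(Eδ_allow) = 332000·692/(118000·3.6) = 540.8 mm² ⇒ d ≥ 26.24 mm.
The stress limit governs.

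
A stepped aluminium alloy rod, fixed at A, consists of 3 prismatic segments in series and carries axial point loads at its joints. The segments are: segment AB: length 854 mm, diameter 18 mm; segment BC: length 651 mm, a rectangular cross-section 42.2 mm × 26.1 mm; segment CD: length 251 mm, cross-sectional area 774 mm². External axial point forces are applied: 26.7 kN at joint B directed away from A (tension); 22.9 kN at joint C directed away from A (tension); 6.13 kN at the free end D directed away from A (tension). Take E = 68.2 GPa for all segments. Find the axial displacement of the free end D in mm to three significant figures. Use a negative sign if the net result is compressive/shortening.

Internal axial forces (sectioning from the free end, tension +): N_CD = 6.13 kN, N_BC = 29.03 kN, N_AB = 55.73 kN.
A_AB = 254.5 mm².
A_BC = 1101 mm².
δ_AB = 55730·854/(254.5·68200) = 2.742 mm
δ_BC = 29030·651/(1101·68200) = 0.2516 mm
δ_CD = 6130·251/(774·68200) = 0.02915 mm
δ = Σδ_i = 3.023 mm.

3.02 mm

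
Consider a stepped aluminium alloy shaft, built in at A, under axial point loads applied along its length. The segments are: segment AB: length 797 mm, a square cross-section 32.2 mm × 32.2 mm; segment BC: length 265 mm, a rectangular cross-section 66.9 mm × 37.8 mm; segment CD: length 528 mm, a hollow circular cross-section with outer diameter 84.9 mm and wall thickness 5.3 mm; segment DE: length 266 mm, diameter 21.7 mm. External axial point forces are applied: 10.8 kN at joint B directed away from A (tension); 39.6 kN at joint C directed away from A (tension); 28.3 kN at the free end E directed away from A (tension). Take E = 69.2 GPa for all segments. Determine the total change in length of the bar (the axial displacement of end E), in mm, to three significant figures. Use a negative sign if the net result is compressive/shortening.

1.43 mm

Internal axial forces (sectioning from the free end, tension +): N_DE = 28.3 kN, N_CD = 28.3 kN, N_BC = 67.9 kN, N_AB = 78.7 kN.
A_AB = 1037 mm².
A_BC = 2529 mm².
A_CD = 1325 mm².
A_DE = 369.8 mm².
δ_AB = 78700·797/(1037·69200) = 0.8742 mm
δ_BC = 67900·265/(2529·69200) = 0.1028 mm
δ_CD = 28300·528/(1325·69200) = 0.1629 mm
δ_DE = 28300·266/(369.8·69200) = 0.2941 mm
δ = Σδ_i = 1.434 mm.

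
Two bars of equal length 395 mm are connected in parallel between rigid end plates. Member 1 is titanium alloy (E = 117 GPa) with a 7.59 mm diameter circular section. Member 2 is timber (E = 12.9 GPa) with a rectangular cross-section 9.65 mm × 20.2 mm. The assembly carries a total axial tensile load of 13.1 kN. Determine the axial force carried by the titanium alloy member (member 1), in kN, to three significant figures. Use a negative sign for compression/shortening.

A_1 = 45.25 mm².
A_2 = 194.9 mm².
Equal strain + equilibrium ⇒ each member carries load in proportion to AE: A₁E₁ = 5294000 N, A₂E₂ = 2515000 N, ΣAE = 7808000 N.
F₁ = P·A₁E₁/ΣAE = 13100·5294000/7808000 = 8881 N.

8.88 kN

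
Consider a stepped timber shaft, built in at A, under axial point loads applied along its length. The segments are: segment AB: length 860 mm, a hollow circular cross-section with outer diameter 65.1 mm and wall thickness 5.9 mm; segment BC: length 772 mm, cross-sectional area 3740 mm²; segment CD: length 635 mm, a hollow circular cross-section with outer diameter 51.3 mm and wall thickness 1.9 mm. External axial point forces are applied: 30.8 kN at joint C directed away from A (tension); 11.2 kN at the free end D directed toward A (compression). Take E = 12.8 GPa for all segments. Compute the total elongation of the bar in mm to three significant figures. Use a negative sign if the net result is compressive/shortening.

-0.368 mm

Internal axial forces (sectioning from the free end, tension +): N_CD = -11.2 kN, N_BC = 19.6 kN, N_AB = 19.6 kN.
A_AB = 1097 mm².
A_CD = 294.9 mm².
δ_AB = 19600·860/(1097·12800) = 1.2 mm
δ_BC = 19600·772/(3740·12800) = 0.3161 mm
δ_CD = -11200·635/(294.9·12800) = -1.884 mm
δ = Σδ_i = -0.3681 mm.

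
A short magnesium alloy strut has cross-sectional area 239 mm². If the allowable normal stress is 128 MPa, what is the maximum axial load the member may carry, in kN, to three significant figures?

P_max = σ_allow · A = 128 · 239 = 30590 N = 30.59 kN.

30.6 kN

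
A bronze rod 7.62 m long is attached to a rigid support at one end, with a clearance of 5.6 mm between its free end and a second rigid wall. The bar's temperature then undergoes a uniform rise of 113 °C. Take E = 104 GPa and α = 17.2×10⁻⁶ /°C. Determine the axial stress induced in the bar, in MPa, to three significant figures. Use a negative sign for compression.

-126 MPa

Free thermal expansion αLΔT = 17.2e-6 · 7620 · 113 = 14.81 mm.
The walls engage after the gap closes; constrained expansion = 14.81 − 5.6 = 9.21 mm.
The walls impose strain ε = −(9.21)/7620 = -1.2087e-03; σ = Eε = 104000 · -1.2087e-03 = -125.7 MPa.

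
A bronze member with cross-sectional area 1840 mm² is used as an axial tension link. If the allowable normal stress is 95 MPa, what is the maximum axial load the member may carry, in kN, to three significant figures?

175 kN

P_max = σ_allow · A = 95 · 1840 = 174800 N = 174.8 kN.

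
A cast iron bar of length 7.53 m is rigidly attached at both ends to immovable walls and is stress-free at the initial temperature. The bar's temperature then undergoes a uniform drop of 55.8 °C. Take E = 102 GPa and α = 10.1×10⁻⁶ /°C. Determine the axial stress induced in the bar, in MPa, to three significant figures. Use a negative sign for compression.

57.5 MPa

Free thermal expansion αLΔT = 10.1e-6 · 7530 · -55.8 = -4.244 mm.
The walls impose strain ε = −(-4.244)/7530 = 5.6358e-04; σ = Eε = 102000 · 5.6358e-04 = 57.49 MPa.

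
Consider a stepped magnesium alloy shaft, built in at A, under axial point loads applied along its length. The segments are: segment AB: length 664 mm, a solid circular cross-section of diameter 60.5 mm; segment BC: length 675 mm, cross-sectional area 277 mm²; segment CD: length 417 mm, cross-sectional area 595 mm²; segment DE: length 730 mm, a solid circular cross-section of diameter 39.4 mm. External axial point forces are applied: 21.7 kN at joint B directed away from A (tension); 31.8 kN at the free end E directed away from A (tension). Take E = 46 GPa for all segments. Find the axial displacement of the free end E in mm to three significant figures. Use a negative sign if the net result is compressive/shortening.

2.85 mm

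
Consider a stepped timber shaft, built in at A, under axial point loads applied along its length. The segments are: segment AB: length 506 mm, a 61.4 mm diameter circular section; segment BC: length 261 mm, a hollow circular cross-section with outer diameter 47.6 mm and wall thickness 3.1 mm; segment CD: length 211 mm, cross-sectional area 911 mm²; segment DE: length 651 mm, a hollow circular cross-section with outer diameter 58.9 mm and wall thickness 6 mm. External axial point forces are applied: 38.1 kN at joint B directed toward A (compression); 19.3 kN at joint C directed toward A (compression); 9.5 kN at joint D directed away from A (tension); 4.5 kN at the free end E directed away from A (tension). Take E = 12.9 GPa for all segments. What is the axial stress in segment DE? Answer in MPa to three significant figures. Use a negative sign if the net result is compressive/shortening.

Internal axial forces (sectioning from the free end, tension +): N_DE = 4.5 kN, N_CD = 14 kN, N_BC = -5.3 kN, N_AB = -43.4 kN.
A_DE = 997.1 mm².
σ_DE = N_DE/A_DE = 4500/997.1 = 4.513 MPa.

4.51 MPa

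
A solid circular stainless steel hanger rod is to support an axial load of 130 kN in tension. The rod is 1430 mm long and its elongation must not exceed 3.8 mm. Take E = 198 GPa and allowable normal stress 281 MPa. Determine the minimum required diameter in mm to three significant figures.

24.3 mm

Required area A ≥ P/σ_allow = 130000/281 = 462.6 mm².
For a solid circular section, d ≥ √(4A/π) = 24.27 mm.
Elongation limit: A ≥ PL/(Eδ_allow) = 130000·1430/(198000·3.8) = 247.1 mm² ⇒ d ≥ 17.74 mm.
The stress limit governs.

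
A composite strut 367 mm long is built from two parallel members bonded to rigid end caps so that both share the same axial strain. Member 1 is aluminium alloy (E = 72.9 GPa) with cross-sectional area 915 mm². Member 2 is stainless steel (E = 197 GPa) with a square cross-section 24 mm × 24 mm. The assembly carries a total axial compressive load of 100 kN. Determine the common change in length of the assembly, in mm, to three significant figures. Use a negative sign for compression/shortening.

-0.204 mm

A_2 = 576 mm².
Equal strain + equilibrium ⇒ each member carries load in proportion to AE: A₁E₁ = 66700000 N, A₂E₂ = 113500000 N, ΣAE = 180200000 N.
δ = PL/ΣAE = -100000·367/180200000 = -0.2037 mm.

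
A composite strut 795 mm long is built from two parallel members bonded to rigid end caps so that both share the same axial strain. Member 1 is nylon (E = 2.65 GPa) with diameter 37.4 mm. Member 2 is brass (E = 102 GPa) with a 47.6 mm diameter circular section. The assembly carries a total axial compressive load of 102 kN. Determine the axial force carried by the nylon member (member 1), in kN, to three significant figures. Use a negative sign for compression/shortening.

-1.61 kN

A_1 = 1099 mm².
A_2 = 1780 mm².
Equal strain + equilibrium ⇒ each member carries load in proportion to AE: A₁E₁ = 2911000 N, A₂E₂ = 181500000 N, ΣAE = 184400000 N.
F₁ = P·A₁E₁/ΣAE = -102000·2911000/184400000 = -1610 N.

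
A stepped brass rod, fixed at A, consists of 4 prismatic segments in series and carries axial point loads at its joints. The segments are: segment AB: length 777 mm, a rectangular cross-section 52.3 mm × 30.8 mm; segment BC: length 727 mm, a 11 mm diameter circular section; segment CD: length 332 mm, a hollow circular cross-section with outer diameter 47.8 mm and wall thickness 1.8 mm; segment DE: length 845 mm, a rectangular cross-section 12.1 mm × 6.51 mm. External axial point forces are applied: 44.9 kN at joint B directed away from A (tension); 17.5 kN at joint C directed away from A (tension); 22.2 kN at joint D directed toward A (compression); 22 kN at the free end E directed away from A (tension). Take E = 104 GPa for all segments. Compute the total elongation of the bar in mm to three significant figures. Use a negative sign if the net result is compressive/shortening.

Internal axial forces (sectioning from the free end, tension +): N_DE = 22 kN, N_CD = -0.2 kN, N_BC = 17.3 kN, N_AB = 62.2 kN.
A_AB = 1611 mm².
A_BC = 95.03 mm².
A_CD = 260.1 mm².
A_DE = 78.77 mm².
δ_AB = 62200·777/(1611·104000) = 0.2885 mm
δ_BC = 17300·727/(95.03·104000) = 1.273 mm
δ_CD = -200·332/(260.1·104000) = -0.002454 mm
δ_DE = 22000·845/(78.77·104000) = 2.269 mm
δ = Σδ_i = 3.828 mm.

3.83 mm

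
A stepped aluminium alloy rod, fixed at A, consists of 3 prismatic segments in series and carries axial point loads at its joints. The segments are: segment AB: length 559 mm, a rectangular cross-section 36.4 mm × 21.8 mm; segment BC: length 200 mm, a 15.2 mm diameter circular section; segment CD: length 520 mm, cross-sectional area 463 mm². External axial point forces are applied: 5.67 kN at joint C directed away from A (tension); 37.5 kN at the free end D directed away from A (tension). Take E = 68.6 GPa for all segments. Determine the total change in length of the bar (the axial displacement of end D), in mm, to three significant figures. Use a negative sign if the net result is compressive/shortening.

Internal axial forces (sectioning from the free end, tension +): N_CD = 37.5 kN, N_BC = 43.17 kN, N_AB = 43.17 kN.
A_AB = 793.5 mm².
A_BC = 181.5 mm².
δ_AB = 43170·559/(793.5·68600) = 0.4433 mm
δ_BC = 43170·200/(181.5·68600) = 0.6936 mm
δ_CD = 37500·520/(463·68600) = 0.6139 mm
δ = Σδ_i = 1.751 mm.

1.75 mm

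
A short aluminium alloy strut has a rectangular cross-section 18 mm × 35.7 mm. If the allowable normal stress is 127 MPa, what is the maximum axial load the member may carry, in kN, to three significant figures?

A = 642.6 mm².
P_max = σ_allow · A = 127 · 642.6 = 81610 N = 81.61 kN.

81.6 kN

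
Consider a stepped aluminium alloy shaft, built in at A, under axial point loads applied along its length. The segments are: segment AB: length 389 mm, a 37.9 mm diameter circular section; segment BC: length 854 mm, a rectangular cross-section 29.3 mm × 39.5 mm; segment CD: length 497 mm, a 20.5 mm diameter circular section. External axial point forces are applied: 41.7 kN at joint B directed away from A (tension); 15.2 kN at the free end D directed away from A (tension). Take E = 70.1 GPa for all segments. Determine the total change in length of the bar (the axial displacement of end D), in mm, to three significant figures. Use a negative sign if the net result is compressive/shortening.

0.766 mm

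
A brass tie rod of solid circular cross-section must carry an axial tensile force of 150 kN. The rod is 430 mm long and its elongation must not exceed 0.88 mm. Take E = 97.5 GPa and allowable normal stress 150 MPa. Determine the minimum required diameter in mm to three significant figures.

35.7 mm

Required area A ≥ P/σ_allow = 150000/150 = 1000 mm².
For a solid circular section, d ≥ √(4A/π) = 35.68 mm.
Elongation limit: A ≥ PL/(Eδ_allow) = 150000·430/(97500·0.88) = 751.7 mm² ⇒ d ≥ 30.94 mm.
The stress limit governs.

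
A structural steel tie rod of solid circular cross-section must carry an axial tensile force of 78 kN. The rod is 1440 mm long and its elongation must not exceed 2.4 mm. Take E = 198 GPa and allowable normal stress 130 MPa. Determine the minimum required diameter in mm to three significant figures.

Required area A ≥ P/σ_allow = 78000/130 = 600 mm².
For a solid circular section, d ≥ √(4A/π) = 27.64 mm.
Elongation limit: A ≥ PL/(Eδ_allow) = 78000·1440/(198000·2.4) = 236.4 mm² ⇒ d ≥ 17.35 mm.
The stress limit governs.

27.6 mm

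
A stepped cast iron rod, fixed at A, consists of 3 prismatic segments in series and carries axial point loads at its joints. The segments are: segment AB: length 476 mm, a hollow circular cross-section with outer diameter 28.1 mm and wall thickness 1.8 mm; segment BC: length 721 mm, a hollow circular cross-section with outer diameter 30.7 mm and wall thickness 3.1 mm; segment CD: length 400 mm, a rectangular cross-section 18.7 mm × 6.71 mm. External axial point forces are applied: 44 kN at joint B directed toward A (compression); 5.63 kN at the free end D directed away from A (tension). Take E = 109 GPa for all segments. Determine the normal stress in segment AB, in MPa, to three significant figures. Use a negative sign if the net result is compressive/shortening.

Internal axial forces (sectioning from the free end, tension +): N_CD = 5.63 kN, N_BC = 5.63 kN, N_AB = -38.37 kN.
A_AB = 148.7 mm².
σ_AB = N_AB/A_AB = -38370/148.7 = -258 MPa.

-258 MPa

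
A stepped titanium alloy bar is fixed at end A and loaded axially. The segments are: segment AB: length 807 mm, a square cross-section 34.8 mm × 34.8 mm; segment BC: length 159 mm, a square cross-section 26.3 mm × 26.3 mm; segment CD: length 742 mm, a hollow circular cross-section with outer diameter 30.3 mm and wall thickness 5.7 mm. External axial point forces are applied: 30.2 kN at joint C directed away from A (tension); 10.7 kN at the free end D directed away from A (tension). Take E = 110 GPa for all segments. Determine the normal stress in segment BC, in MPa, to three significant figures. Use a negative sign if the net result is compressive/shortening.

Internal axial forces (sectioning from the free end, tension +): N_CD = 10.7 kN, N_BC = 40.9 kN, N_AB = 40.9 kN.
A_BC = 691.7 mm².
σ_BC = N_BC/A_BC = 40900/691.7 = 59.13 MPa.

59.1 MPa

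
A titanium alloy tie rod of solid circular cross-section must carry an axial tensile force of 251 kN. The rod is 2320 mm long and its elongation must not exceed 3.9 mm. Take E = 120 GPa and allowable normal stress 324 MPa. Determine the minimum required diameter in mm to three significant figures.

Required area A ≥ P/σ_allow = 251000/324 = 774.7 mm².
For a solid circular section, d ≥ √(4A/π) = 31.41 mm.
Elongation limit: A ≥ PL/(Eδ_allow) = 251000·2320/(120000·3.9) = 1244 mm² ⇒ d ≥ 39.8 mm.
The elongation limit governs.

39.8 mm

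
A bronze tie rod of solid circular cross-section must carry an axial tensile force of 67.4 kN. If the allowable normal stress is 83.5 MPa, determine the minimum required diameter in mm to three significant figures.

32.1 mm

Required area A ≥ P/σ_allow = 67400/83.5 = 807.2 mm².
For a solid circular section, d ≥ √(4A/π) = 32.06 mm.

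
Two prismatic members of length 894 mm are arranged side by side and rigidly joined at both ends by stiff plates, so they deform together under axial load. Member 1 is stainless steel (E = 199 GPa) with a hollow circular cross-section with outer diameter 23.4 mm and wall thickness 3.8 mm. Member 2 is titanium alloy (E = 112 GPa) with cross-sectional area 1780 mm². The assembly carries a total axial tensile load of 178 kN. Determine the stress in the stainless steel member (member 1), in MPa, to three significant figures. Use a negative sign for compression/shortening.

144 MPa

A_1 = 234 mm².
Equal strain + equilibrium ⇒ each member carries load in proportion to AE: A₁E₁ = 46560000 N, A₂E₂ = 199400000 N, ΣAE = 245900000 N.
σ₁ = P·E₁/ΣAE = 178000·199000/245900000 = 144 MPa.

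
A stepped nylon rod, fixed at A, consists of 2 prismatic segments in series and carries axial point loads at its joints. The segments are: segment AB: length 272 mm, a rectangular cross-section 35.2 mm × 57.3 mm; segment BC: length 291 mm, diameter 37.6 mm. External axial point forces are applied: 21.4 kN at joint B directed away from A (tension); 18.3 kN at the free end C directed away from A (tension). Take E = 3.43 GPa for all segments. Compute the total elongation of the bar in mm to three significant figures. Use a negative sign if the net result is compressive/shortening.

Internal axial forces (sectioning from the free end, tension +): N_BC = 18.3 kN, N_AB = 39.7 kN.
A_AB = 2017 mm².
A_BC = 1110 mm².
δ_AB = 39700·272/(2017·3430) = 1.561 mm
δ_BC = 18300·291/(1110·3430) = 1.398 mm
δ = Σδ_i = 2.959 mm.

2.96 mm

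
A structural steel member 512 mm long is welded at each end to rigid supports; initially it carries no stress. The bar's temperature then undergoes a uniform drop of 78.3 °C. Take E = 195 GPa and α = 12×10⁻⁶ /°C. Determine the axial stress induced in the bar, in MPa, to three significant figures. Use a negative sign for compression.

183 MPa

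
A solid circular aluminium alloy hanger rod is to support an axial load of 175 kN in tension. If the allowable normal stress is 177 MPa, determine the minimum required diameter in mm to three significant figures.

Required area A ≥ P/σ_allow = 175000/177 = 988.7 mm².
For a solid circular section, d ≥ √(4A/π) = 35.48 mm.

35.5 mm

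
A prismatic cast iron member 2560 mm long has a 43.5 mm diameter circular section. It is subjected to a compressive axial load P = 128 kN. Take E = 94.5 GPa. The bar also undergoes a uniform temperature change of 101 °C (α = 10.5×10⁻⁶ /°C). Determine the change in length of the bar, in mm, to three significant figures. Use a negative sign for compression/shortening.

0.382 mm

A = 1486 mm².
δ_mech = NL/(AE) = -128000·2560/(1486·94500) = -2.333 mm.
δ_thermal = αLΔT = 10.5e-6·2560·101 = 2.715 mm.
δ = δ_mech + δ_thermal = 0.3817 mm.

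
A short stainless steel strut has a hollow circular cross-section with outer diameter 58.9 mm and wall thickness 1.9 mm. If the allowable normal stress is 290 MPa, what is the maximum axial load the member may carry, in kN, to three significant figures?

A = 340.2 mm².
P_max = σ_allow · A = 290 · 340.2 = 98670 N = 98.67 kN.

98.7 kN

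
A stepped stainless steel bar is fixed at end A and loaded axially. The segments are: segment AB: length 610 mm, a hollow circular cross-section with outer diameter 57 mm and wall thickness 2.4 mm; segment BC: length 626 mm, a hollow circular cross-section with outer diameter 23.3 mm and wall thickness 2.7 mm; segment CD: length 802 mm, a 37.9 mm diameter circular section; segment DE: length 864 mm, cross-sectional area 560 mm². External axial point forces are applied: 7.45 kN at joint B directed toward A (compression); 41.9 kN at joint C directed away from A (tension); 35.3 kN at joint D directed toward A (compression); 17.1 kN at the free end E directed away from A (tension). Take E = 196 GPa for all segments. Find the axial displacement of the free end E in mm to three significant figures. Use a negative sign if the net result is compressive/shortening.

Internal axial forces (sectioning from the free end, tension +): N_DE = 17.1 kN, N_CD = -18.2 kN, N_BC = 23.7 kN, N_AB = 16.25 kN.
A_AB = 411.7 mm².
A_BC = 174.7 mm².
A_CD = 1128 mm².
δ_AB = 16250·610/(411.7·196000) = 0.1228 mm
δ_BC = 23700·626/(174.7·196000) = 0.4332 mm
δ_CD = -18200·802/(1128·196000) = -0.06601 mm
δ_DE = 17100·864/(560·196000) = 0.1346 mm
δ = Σδ_i = 0.6246 mm.

0.625 mm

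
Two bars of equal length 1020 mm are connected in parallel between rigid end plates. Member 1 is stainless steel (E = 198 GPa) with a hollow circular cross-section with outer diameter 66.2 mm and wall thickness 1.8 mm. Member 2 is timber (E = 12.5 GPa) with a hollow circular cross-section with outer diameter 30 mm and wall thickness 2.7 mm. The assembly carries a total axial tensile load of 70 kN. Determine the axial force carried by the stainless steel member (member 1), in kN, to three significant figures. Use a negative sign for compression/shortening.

67.3 kN

A_1 = 364.2 mm².
A_2 = 231.6 mm².
Equal strain + equilibrium ⇒ each member carries load in proportion to AE: A₁E₁ = 72110000 N, A₂E₂ = 2895000 N, ΣAE = 75000000 N.
F₁ = P·A₁E₁/ΣAE = 70000·72110000/75000000 = 67300 N.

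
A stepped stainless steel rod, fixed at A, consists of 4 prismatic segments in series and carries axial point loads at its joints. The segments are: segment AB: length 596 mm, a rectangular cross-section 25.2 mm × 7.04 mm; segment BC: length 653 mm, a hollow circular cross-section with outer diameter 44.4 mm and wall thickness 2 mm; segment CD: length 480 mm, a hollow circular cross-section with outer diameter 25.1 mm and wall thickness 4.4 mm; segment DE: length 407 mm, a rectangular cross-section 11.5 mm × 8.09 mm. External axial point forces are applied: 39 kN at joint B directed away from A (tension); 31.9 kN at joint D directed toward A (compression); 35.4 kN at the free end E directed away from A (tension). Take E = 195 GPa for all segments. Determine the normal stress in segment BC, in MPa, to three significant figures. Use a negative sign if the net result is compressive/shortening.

13.1 MPa

Internal axial forces (sectioning from the free end, tension +): N_DE = 35.4 kN, N_CD = 3.5 kN, N_BC = 3.5 kN, N_AB = 42.5 kN.
A_BC = 266.4 mm².
σ_BC = N_BC/A_BC = 3500/266.4 = 13.14 MPa.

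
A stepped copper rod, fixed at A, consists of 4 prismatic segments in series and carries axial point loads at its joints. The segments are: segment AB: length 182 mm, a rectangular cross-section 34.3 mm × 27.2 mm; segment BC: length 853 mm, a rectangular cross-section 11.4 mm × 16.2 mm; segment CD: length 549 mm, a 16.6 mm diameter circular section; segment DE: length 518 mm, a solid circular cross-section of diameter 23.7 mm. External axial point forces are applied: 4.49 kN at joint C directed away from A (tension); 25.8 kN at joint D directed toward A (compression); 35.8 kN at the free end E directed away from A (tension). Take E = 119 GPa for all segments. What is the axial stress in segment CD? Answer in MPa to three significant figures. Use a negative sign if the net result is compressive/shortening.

Internal axial forces (sectioning from the free end, tension +): N_DE = 35.8 kN, N_CD = 10 kN, N_BC = 14.49 kN, N_AB = 14.49 kN.
A_CD = 216.4 mm².
σ_CD = N_CD/A_CD = 10000/216.4 = 46.21 MPa.

46.2 MPa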